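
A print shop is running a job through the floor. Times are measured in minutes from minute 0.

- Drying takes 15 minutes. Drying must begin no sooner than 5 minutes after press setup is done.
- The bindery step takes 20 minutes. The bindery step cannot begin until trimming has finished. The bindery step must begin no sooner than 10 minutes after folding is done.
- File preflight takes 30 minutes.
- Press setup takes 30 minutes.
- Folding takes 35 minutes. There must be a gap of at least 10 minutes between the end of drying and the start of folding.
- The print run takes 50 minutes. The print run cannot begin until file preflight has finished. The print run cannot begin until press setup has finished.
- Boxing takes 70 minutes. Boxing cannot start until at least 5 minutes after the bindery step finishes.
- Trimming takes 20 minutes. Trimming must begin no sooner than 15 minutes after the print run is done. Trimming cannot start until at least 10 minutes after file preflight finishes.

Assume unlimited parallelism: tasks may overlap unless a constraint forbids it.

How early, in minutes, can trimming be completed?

115

Nothing blocks press setup, so it runs from minute 0 to minute 30.
File preflight has no prerequisites, so it starts at minute 0 and finishes at minute 30.
The print run needs all of file preflight (finishes minute 30); press setup (finishes minute 30). That puts its earliest start at minute 30; it finishes at 30 + 50 = minute 80.
Trimming needs all of the print run (finishes minute 80, plus 15-minute gap → minute 95); file preflight (finishes minute 30, plus 10-minute gap → minute 40). That puts its earliest start at minute 95; it finishes at 95 + 20 = minute 115.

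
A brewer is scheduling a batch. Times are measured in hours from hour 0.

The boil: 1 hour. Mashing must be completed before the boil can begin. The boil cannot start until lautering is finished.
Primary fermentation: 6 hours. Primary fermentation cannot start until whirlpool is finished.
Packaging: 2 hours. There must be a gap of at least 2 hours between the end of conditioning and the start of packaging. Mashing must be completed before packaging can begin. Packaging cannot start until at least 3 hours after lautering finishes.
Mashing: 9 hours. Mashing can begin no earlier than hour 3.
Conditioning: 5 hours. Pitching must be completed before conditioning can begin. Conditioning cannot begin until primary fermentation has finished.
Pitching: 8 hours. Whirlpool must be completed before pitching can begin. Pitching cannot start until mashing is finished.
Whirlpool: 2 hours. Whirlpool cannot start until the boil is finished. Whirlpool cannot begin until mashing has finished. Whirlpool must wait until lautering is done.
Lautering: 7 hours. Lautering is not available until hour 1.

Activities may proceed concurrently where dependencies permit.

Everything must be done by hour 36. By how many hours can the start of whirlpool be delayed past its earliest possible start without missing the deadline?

4

Lautering cannot begin until its own release at hour 1. It runs from hour 1 to 1 + 7 = hour 8.
Mashing waits on its own release at hour 3, so it starts at hour 3 and finishes at 3 + 9 = hour 12.
For the boil: mashing (finishes hour 12); lautering (finishes hour 8). Taking the maximum gives a start of hour 12, and it finishes at 12 + 1 = hour 13.
For whirlpool: the boil (finishes hour 13); mashing (finishes hour 12); lautering (finishes hour 8). Taking the maximum gives a start of hour 13, and it finishes at 13 + 2 = hour 15.

Working backward from the deadline:
Nothing follows packaging; the deadline of hour 36 is its only limit. It must start by 36 − 2 = hour 34.
Since packaging (must start by hour 34, minus 2-hour gap → hour 32) depends on it, conditioning must finish by hour 32. Backing off its 5-hour duration gives a latest start of hour 27.
Since conditioning (must start by hour 27) depends on it, pitching must finish by hour 27. Backing off its 8-hour duration gives a latest start of hour 19.
Since conditioning (must start by hour 27) depends on it, primary fermentation must finish by hour 27. Backing off its 6-hour duration gives a latest start of hour 21.
Whirlpool has several dependents: pitching (must start by hour 19); primary fermentation (must start by hour 21). The earliest of those limits is hour 19, so whirlpool must start by 19 − 2 = hour 17.
So whirlpool can start as early as hour 13 and as late as hour 17, giving 17 − 13 = 4 hours of slack.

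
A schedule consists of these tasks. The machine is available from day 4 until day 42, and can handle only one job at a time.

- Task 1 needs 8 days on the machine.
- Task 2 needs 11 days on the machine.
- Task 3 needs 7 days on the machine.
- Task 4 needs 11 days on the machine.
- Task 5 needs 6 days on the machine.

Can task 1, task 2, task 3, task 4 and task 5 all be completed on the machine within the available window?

No

The machine window is 42 − 4 = 38 days.
Running back to back, the jobs need 8 + 11 + 7 + 11 + 6 = 43 days on the machine.
Since 43 > 38, they cannot all fit.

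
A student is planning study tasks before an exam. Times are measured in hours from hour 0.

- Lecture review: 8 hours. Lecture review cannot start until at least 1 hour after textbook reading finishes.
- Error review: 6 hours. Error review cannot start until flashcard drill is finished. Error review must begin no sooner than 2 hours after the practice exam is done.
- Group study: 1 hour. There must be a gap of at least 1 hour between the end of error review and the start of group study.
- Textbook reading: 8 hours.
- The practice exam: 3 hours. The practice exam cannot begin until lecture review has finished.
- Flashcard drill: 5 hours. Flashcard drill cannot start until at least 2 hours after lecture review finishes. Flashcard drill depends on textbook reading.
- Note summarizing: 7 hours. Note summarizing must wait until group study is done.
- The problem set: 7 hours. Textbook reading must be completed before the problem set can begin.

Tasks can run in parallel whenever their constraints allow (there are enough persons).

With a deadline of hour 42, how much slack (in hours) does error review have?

Nothing blocks textbook reading, so it runs from hour 0 to hour 8.
Lecture review waits on textbook reading (finishes hour 8, plus 1-hour gap → hour 9), so it starts at hour 9 and finishes at 9 + 8 = hour 17.
The practice exam cannot begin until lecture review (finishes hour 17). It runs from hour 17 to 17 + 3 = hour 20.
Flashcard drill needs all of lecture review (finishes hour 17, plus 2-hour gap → hour 19); textbook reading (finishes hour 8). That puts its earliest start at hour 19; it finishes at 19 + 5 = hour 24.
For error review: flashcard drill (finishes hour 24); the practice exam (finishes hour 20, plus 2-hour gap → hour 22). Taking the maximum gives a start of hour 24, and it finishes at 24 + 6 = hour 30.

Working backward from the deadline:
Nothing follows note summarizing; the deadline of hour 42 is its only limit. It must start by 42 − 7 = hour 35.
Since note summarizing (must start by hour 35) depends on it, group study must finish by hour 35. Backing off its 1-hour duration gives a latest start of hour 34.
Error review has to be done before group study (must start by hour 34, minus 1-hour gap → hour 33). That means finishing by hour 33, i.e. starting by 33 − 6 = hour 27.
So error review can start as early as hour 24 and as late as hour 27, giving 27 − 24 = 3 hours of slack.

3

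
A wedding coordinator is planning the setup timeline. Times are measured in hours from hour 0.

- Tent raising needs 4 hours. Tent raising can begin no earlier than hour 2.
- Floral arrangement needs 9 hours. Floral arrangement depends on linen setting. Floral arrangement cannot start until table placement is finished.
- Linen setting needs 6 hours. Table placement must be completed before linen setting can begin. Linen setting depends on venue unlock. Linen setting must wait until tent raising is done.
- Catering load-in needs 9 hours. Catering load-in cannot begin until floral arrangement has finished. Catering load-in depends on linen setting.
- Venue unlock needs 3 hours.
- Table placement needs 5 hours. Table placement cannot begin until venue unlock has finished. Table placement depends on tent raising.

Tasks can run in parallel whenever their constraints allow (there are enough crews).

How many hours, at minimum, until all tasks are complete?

35

After its own release at hour 2, tent raising can start at hour 2 and finishes at hour 6.
Venue unlock can start immediately at hour 0; it finishes at hour 3.
Table placement needs all of venue unlock (finishes hour 3); tent raising (finishes hour 6). That puts its earliest start at hour 6; it finishes at 6 + 5 = hour 11.
Linen setting cannot start until table placement (finishes hour 11); venue unlock (finishes hour 3); tent raising (finishes hour 6). The controlling bound is hour 11, so linen setting finishes at 11 + 6 = hour 17.
Floral arrangement has to wait for linen setting (finishes hour 17); table placement (finishes hour 11). The latest of these is hour 17, so floral arrangement runs hour 17 to 17 + 9 = hour 26.
Catering load-in cannot start until floral arrangement (finishes hour 26); linen setting (finishes hour 17). The controlling bound is hour 26, so catering load-in finishes at 26 + 9 = hour 35.
All tasks are finished once the last one completes. Finish times: Venue unlock at 3, Tent raising at 6, Table placement at 11, Linen setting at 17, Floral arrangement at 26, Catering load-in at 35. The latest is hour 35.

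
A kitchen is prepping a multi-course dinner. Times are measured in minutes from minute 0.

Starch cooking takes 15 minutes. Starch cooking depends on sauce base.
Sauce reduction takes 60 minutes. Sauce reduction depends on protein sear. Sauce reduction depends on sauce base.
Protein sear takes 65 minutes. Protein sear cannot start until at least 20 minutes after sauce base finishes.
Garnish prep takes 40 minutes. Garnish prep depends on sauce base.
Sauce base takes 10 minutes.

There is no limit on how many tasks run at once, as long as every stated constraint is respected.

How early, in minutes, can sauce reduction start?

95

Nothing blocks sauce base, so it runs from minute 0 to minute 10.
After sauce base (finishes minute 10, plus 20-minute gap → minute 30), protein sear can start at minute 30 and finishes at minute 95.
Sauce reduction waits on protein sear (finishes minute 95); sauce base (finishes minute 10). The latest of these is minute 95, which is the earliest sauce reduction can start.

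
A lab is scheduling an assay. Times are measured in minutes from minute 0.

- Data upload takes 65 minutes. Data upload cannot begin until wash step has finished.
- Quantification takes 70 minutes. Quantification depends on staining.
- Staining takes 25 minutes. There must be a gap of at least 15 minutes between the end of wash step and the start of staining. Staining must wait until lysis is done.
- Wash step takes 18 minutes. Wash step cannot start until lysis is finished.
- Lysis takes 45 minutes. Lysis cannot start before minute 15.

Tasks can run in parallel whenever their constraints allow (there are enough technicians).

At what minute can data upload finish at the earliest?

Lysis waits on its own release at minute 15, so it starts at minute 15 and finishes at 15 + 45 = minute 60.
After lysis (finishes minute 60), wash step can start at minute 60 and finishes at minute 78.
After wash step (finishes minute 78), data upload can start at minute 78 and finishes at minute 143.

143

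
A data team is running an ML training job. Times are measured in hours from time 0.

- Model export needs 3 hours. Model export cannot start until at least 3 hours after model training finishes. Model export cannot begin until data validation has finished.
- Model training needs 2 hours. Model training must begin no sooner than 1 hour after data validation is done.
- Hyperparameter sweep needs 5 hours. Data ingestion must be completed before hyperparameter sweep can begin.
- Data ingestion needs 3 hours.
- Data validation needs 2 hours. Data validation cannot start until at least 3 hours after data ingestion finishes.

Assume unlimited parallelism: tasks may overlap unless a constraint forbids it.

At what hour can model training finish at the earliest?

Data ingestion has no prerequisites, so it starts at hour 0 and finishes at hour 3.
Data validation cannot begin until data ingestion (finishes hour 3, plus 3-hour gap → hour 6). It runs from hour 6 to 6 + 2 = hour 8.
Model training cannot begin until data validation (finishes hour 8, plus 1-hour gap → hour 9). It runs from hour 9 to 9 + 2 = hour 11.

11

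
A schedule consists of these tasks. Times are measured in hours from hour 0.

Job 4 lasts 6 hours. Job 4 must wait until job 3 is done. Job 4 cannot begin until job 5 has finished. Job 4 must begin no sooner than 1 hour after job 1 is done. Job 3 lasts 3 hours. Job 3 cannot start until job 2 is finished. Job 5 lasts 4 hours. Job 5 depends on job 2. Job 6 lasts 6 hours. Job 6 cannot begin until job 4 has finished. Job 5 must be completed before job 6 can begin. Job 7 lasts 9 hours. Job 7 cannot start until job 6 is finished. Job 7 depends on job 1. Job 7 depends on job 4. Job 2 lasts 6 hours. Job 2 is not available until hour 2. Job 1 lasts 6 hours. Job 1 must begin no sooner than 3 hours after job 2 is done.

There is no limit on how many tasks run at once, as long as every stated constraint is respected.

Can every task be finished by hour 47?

Yes

Job 2 waits on its own release at hour 2, so it starts at hour 2 and finishes at 2 + 6 = hour 8.
Job 5 cannot begin until job 2 (finishes hour 8). It runs from hour 8 to 8 + 4 = hour 12.
After job 2 (finishes hour 8), job 3 can start at hour 8 and finishes at hour 11.
Job 1 waits on job 2 (finishes hour 8, plus 3-hour gap → hour 11), so it starts at hour 11 and finishes at 11 + 6 = hour 17.
Job 4 has to wait for job 3 (finishes hour 11); job 5 (finishes hour 12); job 1 (finishes hour 17, plus 1-hour gap → hour 18). The latest of these is hour 18, so job 4 runs hour 18 to 18 + 6 = hour 24.
Job 6 has to wait for job 4 (finishes hour 24); job 5 (finishes hour 12). The latest of these is hour 24, so job 6 runs hour 24 to 24 + 6 = hour 30.
For job 7: job 6 (finishes hour 30); job 1 (finishes hour 17); job 4 (finishes hour 24). Taking the maximum gives a start of hour 30, and it finishes at 30 + 9 = hour 39.
Every task is finished by hour 39, which is no later than the deadline of 47, so the schedule is feasible.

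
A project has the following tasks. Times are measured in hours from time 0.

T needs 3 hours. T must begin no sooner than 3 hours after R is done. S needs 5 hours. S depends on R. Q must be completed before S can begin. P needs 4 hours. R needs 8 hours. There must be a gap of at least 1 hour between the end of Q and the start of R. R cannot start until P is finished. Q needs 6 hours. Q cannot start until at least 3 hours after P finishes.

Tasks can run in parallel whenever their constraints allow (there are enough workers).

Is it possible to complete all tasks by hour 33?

Yes

P can start immediately at hour 0; it finishes at hour 4.
After P (finishes hour 4, plus 3-hour gap → hour 7), Q can start at hour 7 and finishes at hour 13.
R has to wait for Q (finishes hour 13, plus 1-hour gap → hour 14); P (finishes hour 4). The latest of these is hour 14, so R runs hour 14 to 14 + 8 = hour 22.
T cannot begin until R (finishes hour 22, plus 3-hour gap → hour 25). It runs from hour 25 to 25 + 3 = hour 28.
S needs all of R (finishes hour 22); Q (finishes hour 13). That puts its earliest start at hour 22; it finishes at 22 + 5 = hour 27.
Every task is finished by hour 28, which is no later than the deadline of 33, so the schedule is feasible.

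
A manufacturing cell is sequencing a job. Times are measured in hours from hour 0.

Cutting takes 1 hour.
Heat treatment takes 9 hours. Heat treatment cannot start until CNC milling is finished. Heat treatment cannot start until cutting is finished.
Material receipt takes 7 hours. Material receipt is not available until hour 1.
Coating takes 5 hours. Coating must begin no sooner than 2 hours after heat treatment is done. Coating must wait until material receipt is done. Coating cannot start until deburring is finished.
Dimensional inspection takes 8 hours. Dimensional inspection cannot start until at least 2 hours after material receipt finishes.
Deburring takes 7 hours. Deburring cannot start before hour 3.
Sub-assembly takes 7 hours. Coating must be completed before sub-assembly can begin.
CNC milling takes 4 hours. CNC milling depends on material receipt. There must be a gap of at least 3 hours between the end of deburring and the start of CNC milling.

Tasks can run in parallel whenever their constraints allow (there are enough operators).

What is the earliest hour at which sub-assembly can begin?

33

After its own release at hour 3, deburring can start at hour 3 and finishes at hour 10.
Cutting has no prerequisites, so it starts at hour 0 and finishes at hour 1.
Material receipt waits on its own release at hour 1, so it starts at hour 1 and finishes at 1 + 7 = hour 8.
CNC milling has to wait for material receipt (finishes hour 8); deburring (finishes hour 10, plus 3-hour gap → hour 13). The latest of these is hour 13, so CNC milling runs hour 13 to 13 + 4 = hour 17.
Heat treatment has to wait for CNC milling (finishes hour 17); cutting (finishes hour 1). The latest of these is hour 17, so heat treatment runs hour 17 to 17 + 9 = hour 26.
Coating has to wait for heat treatment (finishes hour 26, plus 2-hour gap → hour 28); material receipt (finishes hour 8); deburring (finishes hour 10). The latest of these is hour 28, so coating runs hour 28 to 28 + 5 = hour 33.
Sub-assembly waits on coating (finishes hour 33), so the earliest it can start is hour 33.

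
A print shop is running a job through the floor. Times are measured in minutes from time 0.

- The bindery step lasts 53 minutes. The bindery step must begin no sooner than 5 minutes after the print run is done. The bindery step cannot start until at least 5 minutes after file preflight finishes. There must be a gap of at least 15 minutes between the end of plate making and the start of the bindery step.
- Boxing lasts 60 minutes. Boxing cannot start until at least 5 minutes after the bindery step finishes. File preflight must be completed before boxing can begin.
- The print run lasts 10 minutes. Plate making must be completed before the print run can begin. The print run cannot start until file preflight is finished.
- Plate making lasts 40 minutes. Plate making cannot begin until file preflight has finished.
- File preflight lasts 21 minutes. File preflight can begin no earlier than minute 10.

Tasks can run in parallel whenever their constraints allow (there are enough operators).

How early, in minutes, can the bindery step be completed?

File preflight cannot begin until its own release at minute 10. It runs from minute 10 to 10 + 21 = minute 31.
Plate making cannot begin until file preflight (finishes minute 31). It runs from minute 31 to 31 + 40 = minute 71.
For the print run: plate making (finishes minute 71); file preflight (finishes minute 31). Taking the maximum gives a start of minute 71, and it finishes at 71 + 10 = minute 81.
The bindery step has to wait for the print run (finishes minute 81, plus 5-minute gap → minute 86); file preflight (finishes minute 31, plus 5-minute gap → minute 36); plate making (finishes minute 71, plus 15-minute gap → minute 86). The latest of these is minute 86, so the bindery step runs minute 86 to 86 + 53 = minute 139.

139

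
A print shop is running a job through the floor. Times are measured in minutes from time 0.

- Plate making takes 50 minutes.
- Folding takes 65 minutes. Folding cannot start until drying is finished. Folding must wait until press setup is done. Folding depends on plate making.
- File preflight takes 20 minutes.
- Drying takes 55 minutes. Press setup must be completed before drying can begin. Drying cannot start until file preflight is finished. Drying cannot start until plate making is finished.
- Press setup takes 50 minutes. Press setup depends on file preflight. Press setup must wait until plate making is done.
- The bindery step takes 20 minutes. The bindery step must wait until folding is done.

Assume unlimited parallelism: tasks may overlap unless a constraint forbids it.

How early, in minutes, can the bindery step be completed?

Plate making can start immediately at minute 0; it finishes at minute 50.
File preflight can start immediately at minute 0; it finishes at minute 20.
Press setup cannot start until file preflight (finishes minute 20); plate making (finishes minute 50). The controlling bound is minute 50, so press setup finishes at 50 + 50 = minute 100.
For drying: press setup (finishes minute 100); file preflight (finishes minute 20); plate making (finishes minute 50). Taking the maximum gives a start of minute 100, and it finishes at 100 + 55 = minute 155.
Folding needs all of drying (finishes minute 155); press setup (finishes minute 100); plate making (finishes minute 50). That puts its earliest start at minute 155; it finishes at 155 + 65 = minute 220.
The bindery step cannot begin until folding (finishes minute 220). It runs from minute 220 to 220 + 20 = minute 240.

240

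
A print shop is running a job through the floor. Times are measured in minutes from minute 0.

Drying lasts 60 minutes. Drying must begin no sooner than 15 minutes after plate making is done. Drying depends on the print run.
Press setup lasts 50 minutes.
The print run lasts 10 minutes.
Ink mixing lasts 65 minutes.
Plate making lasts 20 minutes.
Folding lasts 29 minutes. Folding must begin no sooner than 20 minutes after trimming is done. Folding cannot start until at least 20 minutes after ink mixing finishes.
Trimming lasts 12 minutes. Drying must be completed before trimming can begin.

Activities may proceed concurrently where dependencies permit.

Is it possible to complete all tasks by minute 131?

No

Nothing blocks the print run, so it runs from minute 0 to minute 10.
Press setup has no prerequisites, so it starts at minute 0 and finishes at minute 50.
Ink mixing has no prerequisites, so it starts at minute 0 and finishes at minute 65.
Nothing blocks plate making, so it runs from minute 0 to minute 20.
Drying has to wait for plate making (finishes minute 20, plus 15-minute gap → minute 35); the print run (finishes minute 10). The latest of these is minute 35, so drying runs minute 35 to 35 + 60 = minute 95.
Trimming waits on drying (finishes minute 95), so it starts at minute 95 and finishes at 95 + 12 = minute 107.
For folding: trimming (finishes minute 107, plus 20-minute gap → minute 127); ink mixing (finishes minute 65, plus 20-minute gap → minute 85). Taking the maximum gives a start of minute 127, and it finishes at 127 + 29 = minute 156.
The earliest everything can be done is minute 156, which is after the deadline of 131, so it is not possible.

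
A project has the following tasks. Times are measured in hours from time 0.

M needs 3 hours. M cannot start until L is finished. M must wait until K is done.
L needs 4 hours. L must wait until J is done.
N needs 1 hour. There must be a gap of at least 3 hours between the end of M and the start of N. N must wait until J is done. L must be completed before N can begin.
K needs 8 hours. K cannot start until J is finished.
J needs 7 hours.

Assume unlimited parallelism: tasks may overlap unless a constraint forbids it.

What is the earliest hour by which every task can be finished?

J can start immediately at hour 0; it finishes at hour 7.
L waits on J (finishes hour 7), so it starts at hour 7 and finishes at 7 + 4 = hour 11.
K waits on J (finishes hour 7), so it starts at hour 7 and finishes at 7 + 8 = hour 15.
M needs all of L (finishes hour 11); K (finishes hour 15). That puts its earliest start at hour 15; it finishes at 15 + 3 = hour 18.
N has to wait for M (finishes hour 18, plus 3-hour gap → hour 21); J (finishes hour 7); L (finishes hour 11). The latest of these is hour 21, so N runs hour 21 to 21 + 1 = hour 22.
All tasks are finished once the last one completes. Finish times: J at 7, K at 15, L at 11, M at 18, N at 22. The latest is hour 22.

22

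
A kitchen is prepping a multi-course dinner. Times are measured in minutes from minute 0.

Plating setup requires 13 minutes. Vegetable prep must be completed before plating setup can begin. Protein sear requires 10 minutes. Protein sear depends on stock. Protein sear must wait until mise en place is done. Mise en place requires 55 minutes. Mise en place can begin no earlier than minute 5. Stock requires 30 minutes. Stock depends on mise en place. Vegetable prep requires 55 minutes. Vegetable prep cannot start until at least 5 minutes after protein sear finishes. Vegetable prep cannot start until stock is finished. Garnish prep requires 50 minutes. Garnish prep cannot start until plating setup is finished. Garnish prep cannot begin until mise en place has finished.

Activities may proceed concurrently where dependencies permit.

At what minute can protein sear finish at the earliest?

Mise en place waits on its own release at minute 5, so it starts at minute 5 and finishes at 5 + 55 = minute 60.
Stock waits on mise en place (finishes minute 60), so it starts at minute 60 and finishes at 60 + 30 = minute 90.
For protein sear: stock (finishes minute 90); mise en place (finishes minute 60). Taking the maximum gives a start of minute 90, and it finishes at 90 + 10 = minute 100.

100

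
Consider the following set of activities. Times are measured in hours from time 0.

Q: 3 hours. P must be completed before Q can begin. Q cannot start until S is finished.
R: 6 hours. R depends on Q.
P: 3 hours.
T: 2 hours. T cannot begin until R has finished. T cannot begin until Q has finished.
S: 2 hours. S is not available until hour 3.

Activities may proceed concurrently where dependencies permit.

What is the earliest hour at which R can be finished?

After its own release at hour 3, S can start at hour 3 and finishes at hour 5.
P has no prerequisites, so it starts at hour 0 and finishes at hour 3.
Q has to wait for P (finishes hour 3); S (finishes hour 5). The latest of these is hour 5, so Q runs hour 5 to 5 + 3 = hour 8.
R cannot begin until Q (finishes hour 8). It runs from hour 8 to 8 + 6 = hour 14.

14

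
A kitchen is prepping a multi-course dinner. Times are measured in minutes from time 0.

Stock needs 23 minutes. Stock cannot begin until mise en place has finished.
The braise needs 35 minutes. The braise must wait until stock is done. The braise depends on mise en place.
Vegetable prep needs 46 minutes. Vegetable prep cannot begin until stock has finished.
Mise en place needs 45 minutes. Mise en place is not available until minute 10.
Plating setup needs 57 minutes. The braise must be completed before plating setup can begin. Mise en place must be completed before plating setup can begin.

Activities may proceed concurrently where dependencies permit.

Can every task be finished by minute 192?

After its own release at minute 10, mise en place can start at minute 10 and finishes at minute 55.
Stock cannot begin until mise en place (finishes minute 55). It runs from minute 55 to 55 + 23 = minute 78.
After stock (finishes minute 78), vegetable prep can start at minute 78 and finishes at minute 124.
For the braise: stock (finishes minute 78); mise en place (finishes minute 55). Taking the maximum gives a start of minute 78, and it finishes at 78 + 35 = minute 113.
Plating setup has to wait for the braise (finishes minute 113); mise en place (finishes minute 55). The latest of these is minute 113, so plating setup runs minute 113 to 113 + 57 = minute 170.
Every task is finished by minute 170, which is no later than the deadline of 192, so the schedule is feasible.

Yes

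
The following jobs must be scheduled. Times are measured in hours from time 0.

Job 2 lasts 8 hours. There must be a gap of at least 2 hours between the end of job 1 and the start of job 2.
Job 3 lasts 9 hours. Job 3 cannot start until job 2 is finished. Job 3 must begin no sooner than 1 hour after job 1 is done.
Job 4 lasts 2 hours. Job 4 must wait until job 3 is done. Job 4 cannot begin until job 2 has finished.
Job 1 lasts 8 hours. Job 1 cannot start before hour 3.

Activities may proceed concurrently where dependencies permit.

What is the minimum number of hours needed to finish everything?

After its own release at hour 3, job 1 can start at hour 3 and finishes at hour 11.
After job 1 (finishes hour 11, plus 2-hour gap → hour 13), job 2 can start at hour 13 and finishes at hour 21.
Job 3 cannot start until job 2 (finishes hour 21); job 1 (finishes hour 11, plus 1-hour gap → hour 12). The controlling bound is hour 21, so job 3 finishes at 21 + 9 = hour 30.
For job 4: job 3 (finishes hour 30); job 2 (finishes hour 21). Taking the maximum gives a start of hour 30, and it finishes at 30 + 2 = hour 32.
All tasks are finished once the last one completes. Finish times: Job 1 at 11, Job 2 at 21, Job 3 at 30, Job 4 at 32. The latest is hour 32.

32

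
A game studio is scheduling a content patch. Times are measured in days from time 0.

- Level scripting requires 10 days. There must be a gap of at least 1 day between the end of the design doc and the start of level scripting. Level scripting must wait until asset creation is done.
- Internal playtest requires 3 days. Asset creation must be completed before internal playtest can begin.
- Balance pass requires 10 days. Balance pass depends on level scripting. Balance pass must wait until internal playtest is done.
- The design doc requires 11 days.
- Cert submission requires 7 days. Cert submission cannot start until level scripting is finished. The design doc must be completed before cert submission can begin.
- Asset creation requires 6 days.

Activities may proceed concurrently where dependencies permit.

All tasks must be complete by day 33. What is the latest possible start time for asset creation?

Balance pass has no dependents, so it just needs to finish by day 33. Starting by 33 − 10 = day 23 achieves that.
Cert submission has no dependents, so it just needs to finish by day 33. Starting by 33 − 7 = day 26 achieves that.
Level scripting must finish in time for balance pass (must start by day 23); cert submission (must start by day 26). The tightest is day 23, so level scripting must start by 23 − 10 = day 13.
Internal playtest feeds into balance pass (must start by day 23); so internal playtest must finish by day 23 and therefore start by day 20.
Asset creation feeds level scripting (must start by day 13); internal playtest (must start by day 20). Taking the minimum, asset creation must finish by day 13 and start by 13 − 6 = day 7.

7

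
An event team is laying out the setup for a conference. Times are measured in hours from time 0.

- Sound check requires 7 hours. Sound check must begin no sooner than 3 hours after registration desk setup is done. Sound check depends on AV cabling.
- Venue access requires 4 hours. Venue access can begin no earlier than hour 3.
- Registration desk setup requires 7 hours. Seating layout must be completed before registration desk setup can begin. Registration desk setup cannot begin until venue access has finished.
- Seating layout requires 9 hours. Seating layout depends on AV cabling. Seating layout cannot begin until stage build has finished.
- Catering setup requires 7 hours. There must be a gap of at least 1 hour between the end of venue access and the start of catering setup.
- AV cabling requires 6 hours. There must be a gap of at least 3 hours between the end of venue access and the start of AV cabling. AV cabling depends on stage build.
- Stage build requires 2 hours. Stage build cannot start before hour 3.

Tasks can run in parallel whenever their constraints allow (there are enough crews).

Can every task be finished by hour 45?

After its own release at hour 3, stage build can start at hour 3 and finishes at hour 5.
After its own release at hour 3, venue access can start at hour 3 and finishes at hour 7.
Catering setup waits on venue access (finishes hour 7, plus 1-hour gap → hour 8), so it starts at hour 8 and finishes at 8 + 7 = hour 15.
AV cabling needs all of venue access (finishes hour 7, plus 3-hour gap → hour 10); stage build (finishes hour 5). That puts its earliest start at hour 10; it finishes at 10 + 6 = hour 16.
Seating layout cannot start until AV cabling (finishes hour 16); stage build (finishes hour 5). The controlling bound is hour 16, so seating layout finishes at 16 + 9 = hour 25.
For registration desk setup: seating layout (finishes hour 25); venue access (finishes hour 7). Taking the maximum gives a start of hour 25, and it finishes at 25 + 7 = hour 32.
Sound check needs all of registration desk setup (finishes hour 32, plus 3-hour gap → hour 35); AV cabling (finishes hour 16). That puts its earliest start at hour 35; it finishes at 35 + 7 = hour 42.
Every task is finished by hour 42, which is no later than the deadline of 45, so the schedule is feasible.

Yes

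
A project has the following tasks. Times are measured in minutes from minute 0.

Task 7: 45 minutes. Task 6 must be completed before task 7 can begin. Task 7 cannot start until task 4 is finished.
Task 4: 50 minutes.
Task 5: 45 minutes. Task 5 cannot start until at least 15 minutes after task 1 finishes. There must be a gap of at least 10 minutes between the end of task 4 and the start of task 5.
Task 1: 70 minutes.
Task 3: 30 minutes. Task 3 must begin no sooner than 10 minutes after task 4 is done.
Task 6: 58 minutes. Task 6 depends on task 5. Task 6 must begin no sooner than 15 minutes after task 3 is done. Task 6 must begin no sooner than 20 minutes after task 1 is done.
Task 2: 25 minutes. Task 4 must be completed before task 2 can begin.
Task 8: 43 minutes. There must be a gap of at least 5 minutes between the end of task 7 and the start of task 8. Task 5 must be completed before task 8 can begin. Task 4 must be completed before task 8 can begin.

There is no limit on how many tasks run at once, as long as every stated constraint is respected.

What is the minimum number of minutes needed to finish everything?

Nothing blocks task 4, so it runs from minute 0 to minute 50.
After task 4 (finishes minute 50, plus 10-minute gap → minute 60), task 3 can start at minute 60 and finishes at minute 90.
Task 2 cannot begin until task 4 (finishes minute 50). It runs from minute 50 to 50 + 25 = minute 75.
Task 1 has no prerequisites, so it starts at minute 0 and finishes at minute 70.
For task 5: task 1 (finishes minute 70, plus 15-minute gap → minute 85); task 4 (finishes minute 50, plus 10-minute gap → minute 60). Taking the maximum gives a start of minute 85, and it finishes at 85 + 45 = minute 130.
For task 6: task 5 (finishes minute 130); task 3 (finishes minute 90, plus 15-minute gap → minute 105); task 1 (finishes minute 70, plus 20-minute gap → minute 90). Taking the maximum gives a start of minute 130, and it finishes at 130 + 58 = minute 188.
For task 7: task 6 (finishes minute 188); task 4 (finishes minute 50). Taking the maximum gives a start of minute 188, and it finishes at 188 + 45 = minute 233.
Task 8 cannot start until task 7 (finishes minute 233, plus 5-minute gap → minute 238); task 5 (finishes minute 130); task 4 (finishes minute 50). The controlling bound is minute 238, so task 8 finishes at 238 + 43 = minute 281.
All tasks are finished once the last one completes. Finish times: Task 1 at 70, Task 2 at 75, Task 3 at 90, Task 4 at 50, Task 5 at 130, Task 6 at 188, Task 7 at 233, Task 8 at 281. The latest is minute 281.

281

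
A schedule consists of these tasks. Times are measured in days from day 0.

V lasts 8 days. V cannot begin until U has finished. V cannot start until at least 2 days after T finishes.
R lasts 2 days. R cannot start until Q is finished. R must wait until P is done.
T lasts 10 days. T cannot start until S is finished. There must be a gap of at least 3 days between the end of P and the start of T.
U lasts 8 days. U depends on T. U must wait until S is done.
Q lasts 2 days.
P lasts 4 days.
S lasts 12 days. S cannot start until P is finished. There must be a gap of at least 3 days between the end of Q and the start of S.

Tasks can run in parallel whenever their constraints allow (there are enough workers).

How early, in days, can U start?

27

Nothing blocks Q, so it runs from day 0 to day 2.
P has no prerequisites, so it starts at day 0 and finishes at day 4.
S cannot start until P (finishes day 4); Q (finishes day 2, plus 3-day gap → day 5). The controlling bound is day 5, so S finishes at 5 + 12 = day 17.
T has to wait for S (finishes day 17); P (finishes day 4, plus 3-day gap → day 7). The latest of these is day 17, so T runs day 17 to 17 + 10 = day 27.
U waits on T (finishes day 27); S (finishes day 17). The latest of these is day 27, which is the earliest U can start.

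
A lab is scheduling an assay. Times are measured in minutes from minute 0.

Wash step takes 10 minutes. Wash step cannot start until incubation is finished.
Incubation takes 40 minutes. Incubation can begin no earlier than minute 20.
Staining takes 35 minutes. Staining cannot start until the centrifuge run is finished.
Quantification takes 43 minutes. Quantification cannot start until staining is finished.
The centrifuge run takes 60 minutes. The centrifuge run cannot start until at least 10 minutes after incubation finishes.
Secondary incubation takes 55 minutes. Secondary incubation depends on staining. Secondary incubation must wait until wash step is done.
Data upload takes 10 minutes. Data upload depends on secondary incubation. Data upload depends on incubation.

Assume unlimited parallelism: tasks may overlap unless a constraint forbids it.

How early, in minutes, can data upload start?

220

Incubation waits on its own release at minute 20, so it starts at minute 20 and finishes at 20 + 40 = minute 60.
Wash step cannot begin until incubation (finishes minute 60). It runs from minute 60 to 60 + 10 = minute 70.
The centrifuge run cannot begin until incubation (finishes minute 60, plus 10-minute gap → minute 70). It runs from minute 70 to 70 + 60 = minute 130.
Staining waits on the centrifuge run (finishes minute 130), so it starts at minute 130 and finishes at 130 + 35 = minute 165.
Secondary incubation has to wait for staining (finishes minute 165); wash step (finishes minute 70). The latest of these is minute 165, so secondary incubation runs minute 165 to 165 + 55 = minute 220.
Data upload waits on secondary incubation (finishes minute 220); incubation (finishes minute 60). The latest of these is minute 220, which is the earliest data upload can start.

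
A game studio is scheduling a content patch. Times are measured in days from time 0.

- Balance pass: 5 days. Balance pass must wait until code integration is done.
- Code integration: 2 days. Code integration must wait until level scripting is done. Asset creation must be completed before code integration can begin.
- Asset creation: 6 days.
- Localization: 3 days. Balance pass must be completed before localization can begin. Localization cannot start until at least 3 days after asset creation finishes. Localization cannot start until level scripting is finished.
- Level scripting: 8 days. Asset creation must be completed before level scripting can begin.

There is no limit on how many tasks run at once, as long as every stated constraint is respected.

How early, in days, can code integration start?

14

Asset creation has no prerequisites, so it starts at day 0 and finishes at day 6.
Level scripting waits on asset creation (finishes day 6), so it starts at day 6 and finishes at 6 + 8 = day 14.
Code integration waits on level scripting (finishes day 14); asset creation (finishes day 6). The latest of these is day 14, which is the earliest code integration can start.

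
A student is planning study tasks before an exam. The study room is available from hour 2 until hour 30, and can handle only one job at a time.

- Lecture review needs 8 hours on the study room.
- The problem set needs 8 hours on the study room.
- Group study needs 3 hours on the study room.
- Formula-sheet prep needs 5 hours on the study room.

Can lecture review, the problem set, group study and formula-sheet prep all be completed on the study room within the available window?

Yes

The study room window is 30 − 2 = 28 hours.
Running back to back, the jobs need 8 + 8 + 3 + 5 = 24 hours on the study room.
Since 24 ≤ 28, they fit within the window.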